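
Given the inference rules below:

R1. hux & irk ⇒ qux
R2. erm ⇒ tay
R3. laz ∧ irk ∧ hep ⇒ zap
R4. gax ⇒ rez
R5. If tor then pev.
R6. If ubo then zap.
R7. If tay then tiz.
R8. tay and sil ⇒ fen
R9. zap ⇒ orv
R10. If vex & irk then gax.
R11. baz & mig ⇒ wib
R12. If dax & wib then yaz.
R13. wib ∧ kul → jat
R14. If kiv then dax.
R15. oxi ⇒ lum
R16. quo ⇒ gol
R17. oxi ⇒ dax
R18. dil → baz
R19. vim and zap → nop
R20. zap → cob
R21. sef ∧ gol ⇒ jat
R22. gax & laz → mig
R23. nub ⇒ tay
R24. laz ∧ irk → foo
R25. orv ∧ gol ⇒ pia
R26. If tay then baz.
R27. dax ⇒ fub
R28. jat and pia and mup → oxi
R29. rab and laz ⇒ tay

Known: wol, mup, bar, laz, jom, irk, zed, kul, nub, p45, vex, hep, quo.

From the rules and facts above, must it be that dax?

Yes

zap  (by R3: laz, irk, hep)
orv  (by R9: zap)
gax  (by R10: vex, irk)
gol  (by R16: quo)
mig  (by R22: gax, laz)
tay  (by R23: nub)
pia  (by R25: orv, gol)
baz  (by R26: tay)
wib  (by R11: baz, mig)
jat  (by R13: wib, kul)
oxi  (by R28: jat, pia, mup)
dax  (by R17: oxi)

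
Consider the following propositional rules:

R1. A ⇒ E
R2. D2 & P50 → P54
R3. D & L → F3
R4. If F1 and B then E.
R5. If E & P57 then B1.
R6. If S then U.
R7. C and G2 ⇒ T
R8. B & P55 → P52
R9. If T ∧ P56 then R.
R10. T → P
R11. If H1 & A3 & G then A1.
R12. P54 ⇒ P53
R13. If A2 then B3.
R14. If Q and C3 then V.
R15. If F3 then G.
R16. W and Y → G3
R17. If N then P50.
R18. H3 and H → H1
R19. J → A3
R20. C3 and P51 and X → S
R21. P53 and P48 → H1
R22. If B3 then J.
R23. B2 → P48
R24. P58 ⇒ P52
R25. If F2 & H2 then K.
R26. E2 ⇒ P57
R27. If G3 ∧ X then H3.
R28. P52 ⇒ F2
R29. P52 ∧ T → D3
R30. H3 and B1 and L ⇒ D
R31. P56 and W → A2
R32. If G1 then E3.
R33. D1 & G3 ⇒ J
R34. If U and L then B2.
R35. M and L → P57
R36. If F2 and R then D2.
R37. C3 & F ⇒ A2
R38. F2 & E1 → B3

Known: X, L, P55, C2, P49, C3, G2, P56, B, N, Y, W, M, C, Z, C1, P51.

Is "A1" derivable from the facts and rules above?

Forward chaining from the given facts derives: T, P52, R, P, G3, P50, S, H3, F2, D3, A2, P57, D2, P54, U, P53, B3, J, B2, A3, P48, H1.
The only rule concluding A1 is R11, which needs G; that is never established.

No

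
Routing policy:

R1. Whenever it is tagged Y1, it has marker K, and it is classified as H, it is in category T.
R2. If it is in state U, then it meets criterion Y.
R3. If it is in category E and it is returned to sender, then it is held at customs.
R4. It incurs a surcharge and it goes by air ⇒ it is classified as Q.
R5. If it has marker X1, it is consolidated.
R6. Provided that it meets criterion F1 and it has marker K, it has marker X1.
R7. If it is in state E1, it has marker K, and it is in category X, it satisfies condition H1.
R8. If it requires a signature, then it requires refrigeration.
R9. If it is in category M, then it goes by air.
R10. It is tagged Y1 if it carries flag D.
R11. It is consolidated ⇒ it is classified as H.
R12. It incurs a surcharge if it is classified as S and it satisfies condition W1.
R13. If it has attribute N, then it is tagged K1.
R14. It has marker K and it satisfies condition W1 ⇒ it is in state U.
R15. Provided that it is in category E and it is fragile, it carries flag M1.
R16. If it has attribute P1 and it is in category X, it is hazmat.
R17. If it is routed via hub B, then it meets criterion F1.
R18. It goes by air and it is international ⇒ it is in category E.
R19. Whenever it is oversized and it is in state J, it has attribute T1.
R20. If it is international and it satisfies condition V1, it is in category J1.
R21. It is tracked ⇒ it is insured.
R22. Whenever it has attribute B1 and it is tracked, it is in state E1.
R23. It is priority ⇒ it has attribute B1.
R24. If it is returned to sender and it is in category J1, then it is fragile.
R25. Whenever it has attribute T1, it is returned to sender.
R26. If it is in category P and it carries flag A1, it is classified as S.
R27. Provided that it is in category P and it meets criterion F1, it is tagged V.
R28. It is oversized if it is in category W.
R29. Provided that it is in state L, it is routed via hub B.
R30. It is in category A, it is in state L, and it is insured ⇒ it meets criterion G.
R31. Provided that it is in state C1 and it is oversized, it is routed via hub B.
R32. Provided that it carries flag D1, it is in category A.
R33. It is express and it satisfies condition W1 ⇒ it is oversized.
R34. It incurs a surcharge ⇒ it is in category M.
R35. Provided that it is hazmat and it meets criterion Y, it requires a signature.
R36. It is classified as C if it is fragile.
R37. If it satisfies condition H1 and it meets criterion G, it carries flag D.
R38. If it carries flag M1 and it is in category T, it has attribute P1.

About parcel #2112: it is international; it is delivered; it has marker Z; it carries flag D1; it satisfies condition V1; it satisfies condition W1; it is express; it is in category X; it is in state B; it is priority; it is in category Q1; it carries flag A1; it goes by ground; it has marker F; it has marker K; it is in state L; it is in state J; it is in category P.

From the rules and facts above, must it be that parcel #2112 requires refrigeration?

No

Forward chaining from the given facts derives: is in state U, is in category J1, has attribute B1, is classified as S, is routed via hub B, is in category A, is oversized, meets criterion Y, incurs a surcharge, meets criterion F1, has attribute T1, is returned to sender, is tagged V, is in category M, has marker X1, goes by air, is in category E, is fragile, is classified as C, is held at customs, is classified as Q, is consolidated, is classified as H, carries flag M1.
The only rule concluding "it requires refrigeration" is R8, which needs "it requires a signature"; that is never established.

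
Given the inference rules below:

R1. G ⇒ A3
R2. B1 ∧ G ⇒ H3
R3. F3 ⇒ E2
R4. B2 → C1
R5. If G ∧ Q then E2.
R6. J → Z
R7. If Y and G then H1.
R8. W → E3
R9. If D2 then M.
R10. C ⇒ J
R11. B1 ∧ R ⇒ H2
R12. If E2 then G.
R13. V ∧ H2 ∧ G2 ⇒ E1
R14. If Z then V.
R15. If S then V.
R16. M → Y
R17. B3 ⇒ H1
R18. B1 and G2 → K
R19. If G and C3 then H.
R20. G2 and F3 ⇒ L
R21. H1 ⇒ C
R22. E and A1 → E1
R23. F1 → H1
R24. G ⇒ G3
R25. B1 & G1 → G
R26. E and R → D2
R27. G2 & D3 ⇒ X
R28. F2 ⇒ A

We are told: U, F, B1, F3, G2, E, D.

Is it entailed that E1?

Forward chaining from the given facts derives: E2, G, K, L, G3, A3, H3.
Rules concluding E1: R13 needs V; R22 needs A1 — none of these are established.

No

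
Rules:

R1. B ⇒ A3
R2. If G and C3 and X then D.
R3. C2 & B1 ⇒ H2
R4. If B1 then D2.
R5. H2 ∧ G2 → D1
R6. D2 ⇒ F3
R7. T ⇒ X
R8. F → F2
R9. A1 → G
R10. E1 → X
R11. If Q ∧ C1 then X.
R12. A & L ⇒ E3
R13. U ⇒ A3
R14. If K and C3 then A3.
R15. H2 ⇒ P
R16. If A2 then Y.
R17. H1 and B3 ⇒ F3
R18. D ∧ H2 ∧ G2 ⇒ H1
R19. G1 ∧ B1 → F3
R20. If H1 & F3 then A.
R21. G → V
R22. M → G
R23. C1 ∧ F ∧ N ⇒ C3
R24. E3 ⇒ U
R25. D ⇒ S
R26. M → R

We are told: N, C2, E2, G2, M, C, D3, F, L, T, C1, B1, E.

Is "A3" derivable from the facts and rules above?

H2  (by R3: C2, B1)
D2  (by R4: B1)
F3  (by R6: D2)
X  (by R7: T)
G  (by R22: M)
C3  (by R23: C1, F, N)
D  (by R2: G, C3, X)
H1  (by R18: D, H2, G2)
A  (by R20: H1, F3)
E3  (by R12: A, L)
U  (by R24: E3)
A3  (by R13: U)

Yes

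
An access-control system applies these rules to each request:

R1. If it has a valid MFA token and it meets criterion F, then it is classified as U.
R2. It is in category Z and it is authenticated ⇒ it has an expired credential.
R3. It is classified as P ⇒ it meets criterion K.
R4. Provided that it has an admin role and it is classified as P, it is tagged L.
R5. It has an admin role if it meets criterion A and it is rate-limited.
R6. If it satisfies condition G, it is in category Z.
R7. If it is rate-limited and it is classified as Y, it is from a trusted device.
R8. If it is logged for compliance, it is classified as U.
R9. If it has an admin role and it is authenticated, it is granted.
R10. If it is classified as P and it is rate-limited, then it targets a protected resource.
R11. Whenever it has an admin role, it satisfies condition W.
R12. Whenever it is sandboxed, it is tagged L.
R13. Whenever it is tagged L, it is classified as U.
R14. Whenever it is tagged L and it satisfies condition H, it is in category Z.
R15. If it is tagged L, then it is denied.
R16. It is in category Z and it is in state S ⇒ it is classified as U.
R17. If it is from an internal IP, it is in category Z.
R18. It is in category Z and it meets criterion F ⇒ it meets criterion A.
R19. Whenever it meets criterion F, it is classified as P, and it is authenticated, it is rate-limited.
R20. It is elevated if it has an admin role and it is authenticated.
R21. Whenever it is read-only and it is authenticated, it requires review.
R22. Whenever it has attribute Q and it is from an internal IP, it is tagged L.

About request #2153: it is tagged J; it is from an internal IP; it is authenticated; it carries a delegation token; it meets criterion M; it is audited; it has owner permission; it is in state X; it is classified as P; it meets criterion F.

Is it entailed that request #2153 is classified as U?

Yes

By R17 (it is from an internal IP): it is in category Z.
By R18 (it is in category Z, it meets criterion F): it meets criterion A.
By R19 (it meets criterion F, it is classified as P, it is authenticated): it is rate-limited.
By R5 (it meets criterion A, it is rate-limited): it has an admin role.
By R4 (it has an admin role, it is classified as P): it is tagged L.
By R13 (it is tagged L): it is classified as U.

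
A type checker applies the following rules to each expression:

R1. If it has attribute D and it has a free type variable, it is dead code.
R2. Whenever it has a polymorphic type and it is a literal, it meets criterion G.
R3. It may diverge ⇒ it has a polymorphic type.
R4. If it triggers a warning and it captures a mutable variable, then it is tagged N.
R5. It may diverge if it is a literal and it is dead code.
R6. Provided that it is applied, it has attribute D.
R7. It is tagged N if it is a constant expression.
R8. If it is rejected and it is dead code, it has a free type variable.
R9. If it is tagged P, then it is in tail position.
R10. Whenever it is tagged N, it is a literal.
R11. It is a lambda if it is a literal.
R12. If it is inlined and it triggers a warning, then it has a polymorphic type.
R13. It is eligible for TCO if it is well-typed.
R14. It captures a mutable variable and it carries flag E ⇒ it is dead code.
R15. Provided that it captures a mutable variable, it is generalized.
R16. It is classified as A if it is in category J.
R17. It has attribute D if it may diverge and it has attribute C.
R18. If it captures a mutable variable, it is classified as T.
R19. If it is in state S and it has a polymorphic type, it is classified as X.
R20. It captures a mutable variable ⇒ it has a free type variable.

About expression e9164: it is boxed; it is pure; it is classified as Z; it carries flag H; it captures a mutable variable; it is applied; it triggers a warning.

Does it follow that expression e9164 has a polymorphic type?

Yes

By R4 (it triggers a warning, it captures a mutable variable): it is tagged N.
By R6 (it is applied): it has attribute D.
By R10 (it is tagged N): it is a literal.
By R20 (it captures a mutable variable): it has a free type variable.
By R1 (it has attribute D, it has a free type variable): it is dead code.
By R5 (it is a literal, it is dead code): it may diverge.
By R3 (it may diverge): it has a polymorphic type.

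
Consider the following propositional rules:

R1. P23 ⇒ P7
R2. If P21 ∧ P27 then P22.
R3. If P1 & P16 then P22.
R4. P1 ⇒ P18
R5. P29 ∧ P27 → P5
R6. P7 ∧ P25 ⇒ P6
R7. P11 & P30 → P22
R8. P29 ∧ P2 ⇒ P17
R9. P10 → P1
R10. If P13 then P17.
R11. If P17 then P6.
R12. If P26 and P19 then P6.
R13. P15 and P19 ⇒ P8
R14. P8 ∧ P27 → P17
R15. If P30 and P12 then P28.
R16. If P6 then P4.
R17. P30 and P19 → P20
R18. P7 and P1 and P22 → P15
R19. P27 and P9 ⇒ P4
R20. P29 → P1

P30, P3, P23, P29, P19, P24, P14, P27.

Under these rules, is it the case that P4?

No

Forward chaining from the given facts derives: P7, P5, P20, P1, P18.
Rules concluding P4: R16 needs P6; R19 needs P9 — none of these are established.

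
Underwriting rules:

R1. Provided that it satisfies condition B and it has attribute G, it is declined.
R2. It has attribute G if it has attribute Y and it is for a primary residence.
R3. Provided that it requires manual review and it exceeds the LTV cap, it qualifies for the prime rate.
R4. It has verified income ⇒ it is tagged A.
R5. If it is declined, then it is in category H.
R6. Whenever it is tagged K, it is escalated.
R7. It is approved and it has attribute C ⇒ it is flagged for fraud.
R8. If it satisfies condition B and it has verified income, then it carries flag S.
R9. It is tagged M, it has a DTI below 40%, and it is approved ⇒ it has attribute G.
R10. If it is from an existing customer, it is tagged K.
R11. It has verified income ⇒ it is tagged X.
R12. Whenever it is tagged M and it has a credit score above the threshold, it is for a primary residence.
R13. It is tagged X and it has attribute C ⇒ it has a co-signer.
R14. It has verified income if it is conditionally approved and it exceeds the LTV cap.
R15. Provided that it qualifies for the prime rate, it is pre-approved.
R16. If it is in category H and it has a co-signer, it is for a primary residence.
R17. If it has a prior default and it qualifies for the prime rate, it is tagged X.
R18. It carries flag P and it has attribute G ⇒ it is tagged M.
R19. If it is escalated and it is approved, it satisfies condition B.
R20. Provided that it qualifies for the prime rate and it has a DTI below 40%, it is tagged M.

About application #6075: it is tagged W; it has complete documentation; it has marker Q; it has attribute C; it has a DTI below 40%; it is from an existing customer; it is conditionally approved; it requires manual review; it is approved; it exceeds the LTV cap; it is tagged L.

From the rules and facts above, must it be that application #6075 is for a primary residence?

By R3 (it requires manual review, it exceeds the LTV cap): it qualifies for the prime rate.
By R10 (it is from an existing customer): it is tagged K.
By R14 (it is conditionally approved, it exceeds the LTV cap): it has verified income.
By R20 (it qualifies for the prime rate, it has a DTI below 40%): it is tagged M.
By R6 (it is tagged K): it is escalated.
By R9 (it is tagged M, it has a DTI below 40%, it is approved): it has attribute G.
By R11 (it has verified income): it is tagged X.
By R13 (it is tagged X, it has attribute C): it has a co-signer.
By R19 (it is escalated, it is approved): it satisfies condition B.
By R1 (it satisfies condition B, it has attribute G): it is declined.
By R5 (it is declined): it is in category H.
By R16 (it is in category H, it has a co-signer): it is for a primary residence.

Yes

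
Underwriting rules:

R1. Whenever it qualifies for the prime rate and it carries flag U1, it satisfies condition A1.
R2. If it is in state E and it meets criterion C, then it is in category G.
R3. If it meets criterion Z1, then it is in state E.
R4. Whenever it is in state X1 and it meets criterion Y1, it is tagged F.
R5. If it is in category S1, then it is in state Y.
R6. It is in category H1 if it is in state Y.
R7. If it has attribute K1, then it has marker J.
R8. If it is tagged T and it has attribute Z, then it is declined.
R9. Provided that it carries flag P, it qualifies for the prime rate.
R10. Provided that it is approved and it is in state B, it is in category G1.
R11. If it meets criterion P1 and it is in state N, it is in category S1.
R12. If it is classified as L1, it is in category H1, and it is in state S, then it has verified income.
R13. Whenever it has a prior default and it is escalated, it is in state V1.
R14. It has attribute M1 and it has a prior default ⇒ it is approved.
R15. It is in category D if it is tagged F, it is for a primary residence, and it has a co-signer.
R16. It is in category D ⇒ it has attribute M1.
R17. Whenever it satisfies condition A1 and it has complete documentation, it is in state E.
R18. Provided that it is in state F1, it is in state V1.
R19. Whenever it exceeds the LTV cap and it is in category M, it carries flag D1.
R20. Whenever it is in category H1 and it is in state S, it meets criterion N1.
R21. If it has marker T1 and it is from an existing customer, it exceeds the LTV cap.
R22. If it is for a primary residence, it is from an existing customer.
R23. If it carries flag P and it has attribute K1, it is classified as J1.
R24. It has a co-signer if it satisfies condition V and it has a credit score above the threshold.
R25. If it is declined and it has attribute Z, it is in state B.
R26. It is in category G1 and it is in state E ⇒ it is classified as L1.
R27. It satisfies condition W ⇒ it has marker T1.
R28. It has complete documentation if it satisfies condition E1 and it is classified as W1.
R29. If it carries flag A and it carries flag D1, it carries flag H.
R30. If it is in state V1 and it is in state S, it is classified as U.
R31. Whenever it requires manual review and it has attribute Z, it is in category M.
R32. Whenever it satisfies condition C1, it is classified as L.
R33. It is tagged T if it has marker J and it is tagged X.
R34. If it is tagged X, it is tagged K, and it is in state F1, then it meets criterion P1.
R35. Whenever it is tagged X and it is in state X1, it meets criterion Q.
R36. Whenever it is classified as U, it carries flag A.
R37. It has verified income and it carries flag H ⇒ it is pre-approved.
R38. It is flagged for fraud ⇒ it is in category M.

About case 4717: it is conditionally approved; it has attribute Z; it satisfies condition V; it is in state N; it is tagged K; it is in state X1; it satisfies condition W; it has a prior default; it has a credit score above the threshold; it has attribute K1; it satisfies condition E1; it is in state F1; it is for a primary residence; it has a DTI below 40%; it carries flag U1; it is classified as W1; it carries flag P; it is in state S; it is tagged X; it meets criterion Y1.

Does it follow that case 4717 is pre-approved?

No

Forward chaining from the given facts derives: is tagged F, has marker J, qualifies for the prime rate, is in state V1, is from an existing customer, is classified as J1, has a co-signer, has marker T1, has complete documentation, is classified as U, is tagged T, meets criterion P1, meets criterion Q, carries flag A, satisfies condition A1, is declined, is in category S1, is in category D, has attribute M1, is in state E, exceeds the LTV cap, is in state B, is in state Y, is in category H1, is approved, meets criterion N1, is in category G1, is classified as L1, has verified income.
The only rule concluding "it is pre-approved" is R37, which needs "it carries flag H"; that is never established.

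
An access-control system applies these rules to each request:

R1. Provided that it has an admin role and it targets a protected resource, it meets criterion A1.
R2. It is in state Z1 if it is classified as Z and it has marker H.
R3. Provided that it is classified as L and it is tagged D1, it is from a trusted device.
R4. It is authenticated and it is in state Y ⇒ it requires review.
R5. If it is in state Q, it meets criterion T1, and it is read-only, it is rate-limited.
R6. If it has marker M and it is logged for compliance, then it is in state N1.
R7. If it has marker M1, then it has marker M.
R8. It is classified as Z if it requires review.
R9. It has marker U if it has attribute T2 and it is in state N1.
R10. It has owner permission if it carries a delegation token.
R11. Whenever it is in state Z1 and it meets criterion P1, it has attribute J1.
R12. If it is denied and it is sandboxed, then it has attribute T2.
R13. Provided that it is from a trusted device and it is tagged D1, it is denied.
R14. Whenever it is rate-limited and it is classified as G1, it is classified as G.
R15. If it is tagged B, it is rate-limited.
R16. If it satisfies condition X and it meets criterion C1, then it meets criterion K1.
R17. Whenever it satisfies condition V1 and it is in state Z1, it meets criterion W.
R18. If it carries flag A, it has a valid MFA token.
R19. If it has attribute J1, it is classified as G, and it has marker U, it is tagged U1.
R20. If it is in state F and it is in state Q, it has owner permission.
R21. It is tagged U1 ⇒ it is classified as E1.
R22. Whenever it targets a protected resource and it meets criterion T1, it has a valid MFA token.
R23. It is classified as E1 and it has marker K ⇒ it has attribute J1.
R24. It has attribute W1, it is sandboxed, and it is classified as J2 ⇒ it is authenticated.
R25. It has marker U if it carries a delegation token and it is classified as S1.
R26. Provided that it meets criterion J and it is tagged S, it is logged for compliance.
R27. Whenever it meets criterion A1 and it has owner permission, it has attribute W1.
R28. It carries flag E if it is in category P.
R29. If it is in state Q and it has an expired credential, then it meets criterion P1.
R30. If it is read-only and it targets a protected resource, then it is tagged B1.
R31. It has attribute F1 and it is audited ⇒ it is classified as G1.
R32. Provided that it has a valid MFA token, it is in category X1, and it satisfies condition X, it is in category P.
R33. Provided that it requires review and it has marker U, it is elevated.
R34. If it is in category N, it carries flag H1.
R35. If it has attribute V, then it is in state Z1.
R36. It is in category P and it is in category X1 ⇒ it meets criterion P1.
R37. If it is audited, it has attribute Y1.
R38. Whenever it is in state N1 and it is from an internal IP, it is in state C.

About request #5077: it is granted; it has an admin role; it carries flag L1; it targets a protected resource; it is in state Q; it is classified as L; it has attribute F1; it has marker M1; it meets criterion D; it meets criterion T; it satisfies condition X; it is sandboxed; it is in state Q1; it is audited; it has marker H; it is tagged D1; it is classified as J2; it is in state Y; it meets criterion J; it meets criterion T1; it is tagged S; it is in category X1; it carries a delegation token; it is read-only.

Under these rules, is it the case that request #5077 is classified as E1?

Yes

By R1 (it has an admin role, it targets a protected resource): it meets criterion A1.
By R3 (it is classified as L, it is tagged D1): it is from a trusted device.
By R5 (it is in state Q, it meets criterion T1, it is read-only): it is rate-limited.
By R7 (it has marker M1): it has marker M.
By R10 (it carries a delegation token): it has owner permission.
By R13 (it is from a trusted device, it is tagged D1): it is denied.
By R22 (it targets a protected resource, it meets criterion T1): it has a valid MFA token.
By R26 (it meets criterion J, it is tagged S): it is logged for compliance.
By R27 (it meets criterion A1, it has owner permission): it has attribute W1.
By R31 (it has attribute F1, it is audited): it is classified as G1.
By R32 (it has a valid MFA token, it is in category X1, it satisfies condition X): it is in category P.
By R36 (it is in category P, it is in category X1): it meets criterion P1.
By R6 (it has marker M, it is logged for compliance): it is in state N1.
By R12 (it is denied, it is sandboxed): it has attribute T2.
By R14 (it is rate-limited, it is classified as G1): it is classified as G.
By R24 (it has attribute W1, it is sandboxed, it is classified as J2): it is authenticated.
By R4 (it is authenticated, it is in state Y): it requires review.
By R8 (it requires review): it is classified as Z.
By R9 (it has attribute T2, it is in state N1): it has marker U.
By R2 (it is classified as Z, it has marker H): it is in state Z1.
By R11 (it is in state Z1, it meets criterion P1): it has attribute J1.
By R19 (it has attribute J1, it is classified as G, it has marker U): it is tagged U1.
By R21 (it is tagged U1): it is classified as E1.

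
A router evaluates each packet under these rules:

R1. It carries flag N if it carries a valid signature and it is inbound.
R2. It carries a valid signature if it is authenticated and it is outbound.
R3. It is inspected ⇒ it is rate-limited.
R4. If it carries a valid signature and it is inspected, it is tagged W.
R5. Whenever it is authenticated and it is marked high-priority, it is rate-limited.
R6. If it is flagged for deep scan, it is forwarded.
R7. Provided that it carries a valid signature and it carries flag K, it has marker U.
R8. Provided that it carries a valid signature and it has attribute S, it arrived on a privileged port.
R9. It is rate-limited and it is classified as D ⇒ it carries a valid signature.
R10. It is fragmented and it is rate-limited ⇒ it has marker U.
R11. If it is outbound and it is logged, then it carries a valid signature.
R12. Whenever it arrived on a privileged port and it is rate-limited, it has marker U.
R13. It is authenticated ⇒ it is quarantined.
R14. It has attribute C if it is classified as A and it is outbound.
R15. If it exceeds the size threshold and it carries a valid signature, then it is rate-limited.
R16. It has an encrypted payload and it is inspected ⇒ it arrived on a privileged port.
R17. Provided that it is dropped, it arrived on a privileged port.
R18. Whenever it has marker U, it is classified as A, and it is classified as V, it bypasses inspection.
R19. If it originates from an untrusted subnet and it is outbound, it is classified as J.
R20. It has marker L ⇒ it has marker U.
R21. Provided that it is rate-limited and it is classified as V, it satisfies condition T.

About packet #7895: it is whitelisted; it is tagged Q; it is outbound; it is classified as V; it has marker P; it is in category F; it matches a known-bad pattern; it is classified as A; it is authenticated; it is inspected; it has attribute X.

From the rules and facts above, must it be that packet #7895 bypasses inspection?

Forward chaining from the given facts derives: carries a valid signature, is rate-limited, is tagged W, is quarantined, has attribute C, satisfies condition T.
The only rule concluding "it bypasses inspection" is R18, which needs "it has marker U"; that is never established.

No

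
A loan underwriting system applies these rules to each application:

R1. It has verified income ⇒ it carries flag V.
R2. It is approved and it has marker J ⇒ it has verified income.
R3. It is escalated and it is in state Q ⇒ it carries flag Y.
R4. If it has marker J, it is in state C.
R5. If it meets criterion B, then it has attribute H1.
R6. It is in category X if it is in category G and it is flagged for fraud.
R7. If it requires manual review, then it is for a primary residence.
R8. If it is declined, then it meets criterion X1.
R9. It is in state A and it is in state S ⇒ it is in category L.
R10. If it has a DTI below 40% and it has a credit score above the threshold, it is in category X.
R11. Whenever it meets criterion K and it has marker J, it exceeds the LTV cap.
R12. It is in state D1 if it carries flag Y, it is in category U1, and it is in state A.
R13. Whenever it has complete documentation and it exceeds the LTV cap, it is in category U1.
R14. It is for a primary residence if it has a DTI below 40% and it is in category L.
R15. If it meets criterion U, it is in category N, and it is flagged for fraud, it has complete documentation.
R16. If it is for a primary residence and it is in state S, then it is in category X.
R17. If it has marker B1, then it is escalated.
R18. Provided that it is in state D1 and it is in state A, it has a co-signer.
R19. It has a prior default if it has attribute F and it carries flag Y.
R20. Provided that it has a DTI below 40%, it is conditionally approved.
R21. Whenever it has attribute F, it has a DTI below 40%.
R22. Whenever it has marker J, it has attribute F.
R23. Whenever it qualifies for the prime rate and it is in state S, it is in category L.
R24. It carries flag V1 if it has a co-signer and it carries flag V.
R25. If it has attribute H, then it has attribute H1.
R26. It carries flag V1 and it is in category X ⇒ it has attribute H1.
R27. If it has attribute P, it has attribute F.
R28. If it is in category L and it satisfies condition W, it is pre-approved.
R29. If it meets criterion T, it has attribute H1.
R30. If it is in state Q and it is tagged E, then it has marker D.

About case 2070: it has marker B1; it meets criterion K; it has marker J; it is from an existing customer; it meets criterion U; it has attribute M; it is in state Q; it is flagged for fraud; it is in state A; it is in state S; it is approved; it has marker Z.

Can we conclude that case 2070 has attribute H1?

Forward chaining from the given facts derives: has verified income, is in state C, is in category L, exceeds the LTV cap, is escalated, has attribute F, carries flag V, carries flag Y, has a prior default, has a DTI below 40%, is for a primary residence, is in category X, is conditionally approved.
Rules concluding "it has attribute H1": R5 needs "it meets criterion B"; R25 needs "it has attribute H"; R26 needs "it carries flag V1"; R29 needs "it meets criterion T" — none of these are established.

No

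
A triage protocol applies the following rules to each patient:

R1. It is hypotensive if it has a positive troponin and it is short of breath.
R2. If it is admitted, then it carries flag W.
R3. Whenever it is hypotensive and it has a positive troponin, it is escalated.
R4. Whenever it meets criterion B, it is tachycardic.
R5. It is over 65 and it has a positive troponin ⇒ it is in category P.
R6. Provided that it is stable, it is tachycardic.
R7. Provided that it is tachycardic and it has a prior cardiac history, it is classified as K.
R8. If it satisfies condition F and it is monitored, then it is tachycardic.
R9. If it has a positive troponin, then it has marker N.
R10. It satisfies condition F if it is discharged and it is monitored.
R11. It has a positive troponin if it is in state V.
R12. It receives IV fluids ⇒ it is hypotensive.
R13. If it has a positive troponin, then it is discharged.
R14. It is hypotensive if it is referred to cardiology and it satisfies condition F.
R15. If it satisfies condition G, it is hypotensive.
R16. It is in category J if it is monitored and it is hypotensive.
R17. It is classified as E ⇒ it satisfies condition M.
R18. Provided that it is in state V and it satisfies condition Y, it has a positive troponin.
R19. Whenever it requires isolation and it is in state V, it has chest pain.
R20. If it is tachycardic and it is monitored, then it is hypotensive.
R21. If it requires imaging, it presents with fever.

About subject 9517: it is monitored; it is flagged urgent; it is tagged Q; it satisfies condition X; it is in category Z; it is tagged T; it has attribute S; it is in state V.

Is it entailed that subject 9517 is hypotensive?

Yes

By R11 (it is in state V): it has a positive troponin.
By R13 (it has a positive troponin): it is discharged.
By R10 (it is discharged, it is monitored): it satisfies condition F.
By R8 (it satisfies condition F, it is monitored): it is tachycardic.
By R20 (it is tachycardic, it is monitored): it is hypotensive.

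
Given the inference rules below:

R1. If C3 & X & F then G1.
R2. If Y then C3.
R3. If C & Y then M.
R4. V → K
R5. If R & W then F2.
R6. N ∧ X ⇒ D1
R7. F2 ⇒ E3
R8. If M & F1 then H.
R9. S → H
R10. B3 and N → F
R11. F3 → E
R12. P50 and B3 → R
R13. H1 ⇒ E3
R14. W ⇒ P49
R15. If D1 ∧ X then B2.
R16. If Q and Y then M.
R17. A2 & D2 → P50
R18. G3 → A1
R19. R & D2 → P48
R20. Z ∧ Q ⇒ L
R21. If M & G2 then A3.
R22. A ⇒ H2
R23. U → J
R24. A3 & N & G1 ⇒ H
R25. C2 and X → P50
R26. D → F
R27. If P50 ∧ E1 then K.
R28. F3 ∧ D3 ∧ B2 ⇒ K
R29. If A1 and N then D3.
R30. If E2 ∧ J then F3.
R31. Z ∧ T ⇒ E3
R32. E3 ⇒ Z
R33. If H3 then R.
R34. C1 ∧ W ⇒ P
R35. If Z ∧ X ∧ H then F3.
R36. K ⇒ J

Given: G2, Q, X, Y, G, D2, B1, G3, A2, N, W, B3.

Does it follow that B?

Forward chaining from the given facts derives: C3, D1, F, P49, B2, M, P50, A1, A3, D3, G1, R, P48, H, F2, E3, Z, F3, E, L, K, J.
No rule has B as its conclusion, and it is not among the given facts.

No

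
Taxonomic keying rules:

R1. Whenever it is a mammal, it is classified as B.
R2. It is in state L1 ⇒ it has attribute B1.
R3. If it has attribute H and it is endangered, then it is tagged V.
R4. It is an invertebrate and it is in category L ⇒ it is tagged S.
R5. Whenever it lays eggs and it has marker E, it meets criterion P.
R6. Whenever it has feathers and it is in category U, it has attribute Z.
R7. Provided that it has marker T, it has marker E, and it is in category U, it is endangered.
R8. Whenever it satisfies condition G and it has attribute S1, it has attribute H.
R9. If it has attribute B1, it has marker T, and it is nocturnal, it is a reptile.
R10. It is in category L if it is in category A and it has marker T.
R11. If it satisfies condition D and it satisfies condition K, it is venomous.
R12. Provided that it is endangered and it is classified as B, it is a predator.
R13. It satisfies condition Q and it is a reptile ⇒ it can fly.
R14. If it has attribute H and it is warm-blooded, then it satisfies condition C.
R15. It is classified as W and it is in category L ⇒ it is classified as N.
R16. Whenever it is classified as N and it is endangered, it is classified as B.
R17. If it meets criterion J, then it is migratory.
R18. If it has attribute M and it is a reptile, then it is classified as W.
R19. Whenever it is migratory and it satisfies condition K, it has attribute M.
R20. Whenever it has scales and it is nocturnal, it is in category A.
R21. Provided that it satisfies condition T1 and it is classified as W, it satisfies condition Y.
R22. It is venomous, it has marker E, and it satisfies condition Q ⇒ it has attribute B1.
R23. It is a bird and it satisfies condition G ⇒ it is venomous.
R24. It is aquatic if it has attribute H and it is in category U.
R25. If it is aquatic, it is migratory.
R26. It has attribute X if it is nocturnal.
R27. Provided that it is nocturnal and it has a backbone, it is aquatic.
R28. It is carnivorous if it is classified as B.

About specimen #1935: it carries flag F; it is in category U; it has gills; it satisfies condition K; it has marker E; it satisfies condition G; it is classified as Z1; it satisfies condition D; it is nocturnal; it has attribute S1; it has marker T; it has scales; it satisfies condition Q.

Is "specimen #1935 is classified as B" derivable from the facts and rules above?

By R7 (it has marker T, it has marker E, it is in category U): it is endangered.
By R8 (it satisfies condition G, it has attribute S1): it has attribute H.
By R11 (it satisfies condition D, it satisfies condition K): it is venomous.
By R20 (it has scales, it is nocturnal): it is in category A.
By R22 (it is venomous, it has marker E, it satisfies condition Q): it has attribute B1.
By R24 (it has attribute H, it is in category U): it is aquatic.
By R25 (it is aquatic): it is migratory.
By R9 (it has attribute B1, it has marker T, it is nocturnal): it is a reptile.
By R10 (it is in category A, it has marker T): it is in category L.
By R19 (it is migratory, it satisfies condition K): it has attribute M.
By R18 (it has attribute M, it is a reptile): it is classified as W.
By R15 (it is classified as W, it is in category L): it is classified as N.
By R16 (it is classified as N, it is endangered): it is classified as B.

Yes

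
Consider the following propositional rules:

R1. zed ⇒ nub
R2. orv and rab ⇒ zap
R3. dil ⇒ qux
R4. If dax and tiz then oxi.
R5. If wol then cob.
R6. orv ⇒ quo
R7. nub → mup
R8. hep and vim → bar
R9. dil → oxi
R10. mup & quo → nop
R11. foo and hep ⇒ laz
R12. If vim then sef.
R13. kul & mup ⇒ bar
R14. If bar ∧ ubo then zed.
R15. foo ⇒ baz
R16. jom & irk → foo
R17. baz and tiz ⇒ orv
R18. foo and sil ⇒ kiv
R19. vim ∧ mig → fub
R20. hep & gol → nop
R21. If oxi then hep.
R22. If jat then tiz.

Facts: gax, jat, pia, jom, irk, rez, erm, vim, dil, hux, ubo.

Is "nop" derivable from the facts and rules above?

oxi  (by R9: dil)
foo  (by R16: jom, irk)
hep  (by R21: oxi)
tiz  (by R22: jat)
bar  (by R8: hep, vim)
zed  (by R14: bar, ubo)
baz  (by R15: foo)
orv  (by R17: baz, tiz)
nub  (by R1: zed)
quo  (by R6: orv)
mup  (by R7: nub)
nop  (by R10: mup, quo)

Yes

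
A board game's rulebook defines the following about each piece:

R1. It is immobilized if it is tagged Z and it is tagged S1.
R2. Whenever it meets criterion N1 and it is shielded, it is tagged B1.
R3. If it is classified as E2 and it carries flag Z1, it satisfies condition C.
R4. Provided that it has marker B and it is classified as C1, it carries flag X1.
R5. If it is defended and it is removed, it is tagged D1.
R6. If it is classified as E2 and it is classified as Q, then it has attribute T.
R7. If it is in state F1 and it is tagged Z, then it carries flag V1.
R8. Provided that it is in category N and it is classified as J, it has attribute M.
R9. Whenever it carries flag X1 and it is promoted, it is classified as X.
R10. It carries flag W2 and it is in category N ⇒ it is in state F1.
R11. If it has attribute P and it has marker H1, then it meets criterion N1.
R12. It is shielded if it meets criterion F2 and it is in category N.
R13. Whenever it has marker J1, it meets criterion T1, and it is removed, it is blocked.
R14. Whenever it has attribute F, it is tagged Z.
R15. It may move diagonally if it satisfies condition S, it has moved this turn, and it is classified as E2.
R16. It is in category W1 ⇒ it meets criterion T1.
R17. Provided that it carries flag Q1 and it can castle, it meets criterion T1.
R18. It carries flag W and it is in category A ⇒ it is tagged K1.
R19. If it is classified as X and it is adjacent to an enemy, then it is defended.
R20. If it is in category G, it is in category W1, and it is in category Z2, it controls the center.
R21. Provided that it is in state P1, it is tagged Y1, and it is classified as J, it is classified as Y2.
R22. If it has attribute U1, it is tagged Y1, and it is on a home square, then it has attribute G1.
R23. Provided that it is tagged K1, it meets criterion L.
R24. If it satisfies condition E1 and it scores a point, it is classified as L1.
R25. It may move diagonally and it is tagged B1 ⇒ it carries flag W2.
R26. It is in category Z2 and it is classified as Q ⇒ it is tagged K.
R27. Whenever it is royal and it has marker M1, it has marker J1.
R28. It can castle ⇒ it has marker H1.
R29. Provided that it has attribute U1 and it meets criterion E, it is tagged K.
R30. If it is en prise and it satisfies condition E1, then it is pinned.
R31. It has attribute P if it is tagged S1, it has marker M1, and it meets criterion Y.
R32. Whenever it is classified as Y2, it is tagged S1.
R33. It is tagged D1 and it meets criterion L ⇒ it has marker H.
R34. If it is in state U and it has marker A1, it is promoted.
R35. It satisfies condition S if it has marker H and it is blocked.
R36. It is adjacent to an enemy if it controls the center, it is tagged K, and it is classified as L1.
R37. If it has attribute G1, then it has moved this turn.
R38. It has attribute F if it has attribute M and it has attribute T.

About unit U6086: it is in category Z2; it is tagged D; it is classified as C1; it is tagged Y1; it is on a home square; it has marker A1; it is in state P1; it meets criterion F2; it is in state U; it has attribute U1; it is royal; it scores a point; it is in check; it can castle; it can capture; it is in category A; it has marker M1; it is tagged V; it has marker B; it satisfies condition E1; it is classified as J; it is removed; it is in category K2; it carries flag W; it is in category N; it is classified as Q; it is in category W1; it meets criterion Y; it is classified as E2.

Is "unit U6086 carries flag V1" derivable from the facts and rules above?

Forward chaining from the given facts derives: carries flag X1, has attribute T, has attribute M, is shielded, meets criterion T1, is tagged K1, is classified as Y2, has attribute G1, meets criterion L, is classified as L1, is tagged K, has marker J1, has marker H1, is tagged S1, is promoted, has moved this turn, has attribute F, is classified as X, is blocked, is tagged Z, has attribute P, is immobilized, meets criterion N1, is tagged B1.
The only rule concluding "it carries flag V1" is R7, which needs "it is in state F1"; that is never established.

No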